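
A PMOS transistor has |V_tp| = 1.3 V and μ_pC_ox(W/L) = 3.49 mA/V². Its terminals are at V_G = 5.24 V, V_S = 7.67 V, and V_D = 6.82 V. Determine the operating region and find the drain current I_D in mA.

Triode; I_D = 2.09 mA

V_SG = V_S − V_G = 7.67 − 5.24 = 2.43 V; V_SD = V_S − V_D = 7.67 − 6.82 = 0.85 V.
V_ov = V_SG − |V_tp| = 2.43 − 1.3 = 1.13 V.
Since V_SD = 0.85 V < V_ov = 1.13 V, the device is in the triode region.
I_D = k_p [V_ov · V_SD − ½ V_SD²] = 3.49 × [1.13 × 0.85 − 0.5 × 0.85²] = 2.09 mA.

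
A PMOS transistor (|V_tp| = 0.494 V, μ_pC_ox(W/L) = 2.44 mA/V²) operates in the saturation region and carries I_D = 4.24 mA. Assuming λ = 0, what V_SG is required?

In saturation I_D = ½ k_p (V_SG − |V_tp|)², so V_SG − |V_tp| = √(2 I_D / k_p) = √(2 × 4.24 / 2.44) = 1.86 V.
V_SG = 0.494 + 1.86 = 2.36 V.

V_SG = 2.36 V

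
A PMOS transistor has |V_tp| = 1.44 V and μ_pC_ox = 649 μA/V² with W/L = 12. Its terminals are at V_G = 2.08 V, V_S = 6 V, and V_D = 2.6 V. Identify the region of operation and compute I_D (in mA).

V_SG = V_S − V_G = 6 − 2.08 = 3.92 V; V_SD = V_S − V_D = 6 − 2.6 = 3.4 V.
k_p = μ_pC_ox · (W/L) = 7.788 mA/V².
V_ov = V_SG − |V_tp| = 3.92 − 1.44 = 2.48 V.
Since V_SD = 3.4 V ≥ V_ov = 2.48 V, the device is in saturation.
I_D = ½ k_p V_ov² = 0.5 × 7.788 × 2.48² = 23.9 mA.

Saturation; I_D = 23.9 mA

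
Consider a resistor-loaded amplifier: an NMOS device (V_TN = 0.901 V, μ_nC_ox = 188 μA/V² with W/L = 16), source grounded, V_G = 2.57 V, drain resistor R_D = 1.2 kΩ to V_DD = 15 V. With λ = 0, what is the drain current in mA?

I_D = 4.19 mA

V_GS = V_G = 2.57 V, so V_ov = 2.57 − 0.901 = 1.67 V.
k_n = μ_nC_ox · (W/L) = 3.008 mA/V².
Assume saturation: I_D = ½ k_n V_ov² = 0.5 × 3.008 × 1.67² = 4.19 mA, giving V_DS = V_DD − I_D R_D = 15 − 4.19 × 1.2 = 9.97 V.
V_DS = 9.97 V ≥ V_ov = 1.67 V, confirming saturation.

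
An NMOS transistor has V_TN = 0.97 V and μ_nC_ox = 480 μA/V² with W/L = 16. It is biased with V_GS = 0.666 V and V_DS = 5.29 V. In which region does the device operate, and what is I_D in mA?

Cutoff; I_D = 0 mA

V_GS = 0.666 V < V_TN = 0.97 V, so the transistor is in cutoff.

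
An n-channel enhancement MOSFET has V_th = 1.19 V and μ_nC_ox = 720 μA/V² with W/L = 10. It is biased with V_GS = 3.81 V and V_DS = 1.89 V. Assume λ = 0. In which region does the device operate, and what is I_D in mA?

Triode; I_D = 22.8 mA

k_n = μ_nC_ox · (W/L) = 7.2 mA/V².
V_ov = V_GS − V_th = 3.81 − 1.19 = 2.62 V.
Since V_DS = 1.89 V < V_ov = 2.62 V, the device is in the triode region.
I_D = k_n [V_ov · V_DS − ½ V_DS²] = 7.2 × [2.62 × 1.89 − 0.5 × 1.89²] = 22.8 mA.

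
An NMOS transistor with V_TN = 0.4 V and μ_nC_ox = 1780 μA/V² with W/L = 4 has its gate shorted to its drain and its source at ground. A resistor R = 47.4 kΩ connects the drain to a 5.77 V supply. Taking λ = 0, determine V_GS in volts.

V_GS = 0.575 V

With gate tied to drain, V_GS = V_DS ≥ V_GS − V_TN, so the device is in saturation.
k_n = μ_nC_ox · (W/L) = 7.12 mA/V².
KCL at the drain: ½ k_n (V_GS − V_TN)² = (V_DD − V_GS)/R.
Let x = V_GS − 0.4. Then 169 x² + x − 5.37 = 0, giving x = 0.175 V (positive root), so V_GS = 0.575 V.
I_D = (V_DD − V_GS)/R = (5.77 − 0.575) / 47.4 = 0.11 mA.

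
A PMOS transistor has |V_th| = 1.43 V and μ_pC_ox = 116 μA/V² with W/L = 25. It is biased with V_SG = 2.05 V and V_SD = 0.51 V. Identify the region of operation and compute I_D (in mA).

k_p = μ_pC_ox · (W/L) = 2.9 mA/V².
V_ov = V_SG − |V_th| = 2.05 − 1.43 = 0.62 V.
Since V_SD = 0.51 V < V_ov = 0.62 V, the device is in the triode region.
I_D = k_p [V_ov · V_SD − ½ V_SD²] = 2.9 × [0.62 × 0.51 − 0.5 × 0.51²] = 0.54 mA.

Triode; I_D = 0.540 mA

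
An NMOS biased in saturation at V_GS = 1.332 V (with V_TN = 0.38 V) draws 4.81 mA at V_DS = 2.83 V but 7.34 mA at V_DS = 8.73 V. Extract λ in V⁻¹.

With V_GS fixed, I_D ∝ (1 + λ V_DS) in saturation, so I_D2/I_D1 = (1 + λ V_DS2)/(1 + λ V_DS1).
7.34/4.81 = 1.526 = (1 + 8.73 λ)/(1 + 2.83 λ).
Solving: λ (I_D1 V_DS2 − I_D2 V_DS1) = I_D2 − I_D1, so λ = (7.34 − 4.81) / (4.81 × 8.73 − 7.34 × 2.83) = 2.53 / 21.2 = 0.119 V⁻¹.

λ = 0.119 V⁻¹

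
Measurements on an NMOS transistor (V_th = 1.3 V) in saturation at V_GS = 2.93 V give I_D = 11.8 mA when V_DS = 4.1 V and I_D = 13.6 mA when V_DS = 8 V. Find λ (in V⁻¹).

With V_GS fixed, I_D ∝ (1 + λ V_DS) in saturation, so I_D2/I_D1 = (1 + λ V_DS2)/(1 + λ V_DS1).
13.6/11.8 = 1.153 = (1 + 8 λ)/(1 + 4.1 λ).
Solving: λ (I_D1 V_DS2 − I_D2 V_DS1) = I_D2 − I_D1, so λ = (13.6 − 11.8) / (11.8 × 8 − 13.6 × 4.1) = 1.8 / 38.6 = 0.0466 V⁻¹.

λ = 0.0466 V⁻¹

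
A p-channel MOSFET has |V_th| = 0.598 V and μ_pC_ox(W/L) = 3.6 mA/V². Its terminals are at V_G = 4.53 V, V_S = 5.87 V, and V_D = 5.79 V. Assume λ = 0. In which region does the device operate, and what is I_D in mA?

Triode; I_D = 0.202 mA

V_SG = V_S − V_G = 5.87 − 4.53 = 1.34 V; V_SD = V_S − V_D = 5.87 − 5.79 = 0.08 V.
V_ov = V_SG − |V_th| = 1.34 − 0.598 = 0.742 V.
Since V_SD = 0.08 V < V_ov = 0.742 V, the device is in the triode region.
I_D = k_p [V_ov · V_SD − ½ V_SD²] = 3.6 × [0.742 × 0.08 − 0.5 × 0.08²] = 0.202 mA.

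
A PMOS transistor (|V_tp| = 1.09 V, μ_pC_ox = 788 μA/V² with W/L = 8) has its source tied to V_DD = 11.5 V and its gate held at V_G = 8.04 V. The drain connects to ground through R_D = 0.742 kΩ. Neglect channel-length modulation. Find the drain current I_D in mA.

V_SG = V_DD − V_G = 11.5 − 8.04 = 3.46 V, so V_ov = 3.46 − 1.09 = 2.37 V.
k_p = μ_pC_ox · (W/L) = 6.304 mA/V².
Assume saturation: I_D = ½ k_p V_ov² = 0.5 × 6.304 × 2.37² = 17.7 mA, giving V_SD = V_DD − I_D R_D = 11.5 − 17.7 × 0.742 = -1.64 V.
But -1.64 V < V_ov = 2.37 V, so the device is actually in triode.
In triode I_D = k_p[V_ov V_SD − ½ V_SD²] and I_D = (V_DD − V_SD)/R_D. Equating: 2.34 V_SD² − 12.09 V_SD + 11.5 = 0, giving V_SD = 1.26 V (the root below V_ov).
I_D = (11.5 − 1.26) / 0.742 = 13.8 mA.

I_D = 13.8 mA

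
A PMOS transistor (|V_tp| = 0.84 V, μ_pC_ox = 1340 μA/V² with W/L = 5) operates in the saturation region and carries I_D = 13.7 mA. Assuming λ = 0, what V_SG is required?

k_p = μ_pC_ox · (W/L) = 6.7 mA/V².
In saturation I_D = ½ k_p (V_SG − |V_tp|)², so V_SG − |V_tp| = √(2 I_D / k_p) = √(2 × 13.7 / 6.7) = 2.02 V.
V_SG = 0.84 + 2.02 = 2.86 V.

V_SG = 2.86 V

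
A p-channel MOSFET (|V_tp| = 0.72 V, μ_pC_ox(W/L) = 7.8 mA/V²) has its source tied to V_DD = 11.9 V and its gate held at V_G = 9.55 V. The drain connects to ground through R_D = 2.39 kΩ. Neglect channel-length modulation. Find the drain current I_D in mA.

V_SG = V_DD − V_G = 11.9 − 9.55 = 2.35 V, so V_ov = 2.35 − 0.72 = 1.63 V.
Assume saturation: I_D = ½ k_p V_ov² = 0.5 × 7.8 × 1.63² = 10.4 mA, giving V_SD = V_DD − I_D R_D = 11.9 − 10.4 × 2.39 = -12.9 V.
But -12.9 V < V_ov = 1.63 V, so the device is actually in triode.
In triode I_D = k_p[V_ov V_SD − ½ V_SD²] and I_D = (V_DD − V_SD)/R_D. Equating: 9.32 V_SD² − 31.39 V_SD + 11.9 = 0, giving V_SD = 0.435 V (the root below V_ov).
I_D = (11.9 − 0.435) / 2.39 = 4.8 mA.

I_D = 4.80 mA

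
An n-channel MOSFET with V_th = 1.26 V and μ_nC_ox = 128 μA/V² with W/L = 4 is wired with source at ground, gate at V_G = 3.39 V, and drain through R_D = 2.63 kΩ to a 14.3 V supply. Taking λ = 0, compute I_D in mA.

V_GS = V_G = 3.39 V, so V_ov = 3.39 − 1.26 = 2.13 V.
k_n = μ_nC_ox · (W/L) = 0.512 mA/V².
Assume saturation: I_D = ½ k_n V_ov² = 0.5 × 0.512 × 2.13² = 1.16 mA, giving V_DS = V_DD − I_D R_D = 14.3 − 1.16 × 2.63 = 11.2 V.
V_DS = 11.2 V ≥ V_ov = 2.13 V, confirming saturation.

I_D = 1.16 mA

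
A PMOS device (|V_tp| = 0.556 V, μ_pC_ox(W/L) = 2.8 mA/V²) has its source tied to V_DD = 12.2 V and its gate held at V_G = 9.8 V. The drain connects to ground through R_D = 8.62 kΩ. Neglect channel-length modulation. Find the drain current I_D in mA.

I_D = 1.38 mA

V_SG = V_DD − V_G = 12.2 − 9.8 = 2.4 V, so V_ov = 2.4 − 0.556 = 1.84 V.
Assume saturation: I_D = ½ k_p V_ov² = 0.5 × 2.8 × 1.84² = 4.76 mA, giving V_SD = V_DD − I_D R_D = 12.2 − 4.76 × 8.62 = -28.8 V.
But -28.8 V < V_ov = 1.84 V, so the device is actually in triode.
In triode I_D = k_p[V_ov V_SD − ½ V_SD²] and I_D = (V_DD − V_SD)/R_D. Equating: 12.1 V_SD² − 45.51 V_SD + 12.2 = 0, giving V_SD = 0.29 V (the root below V_ov).
I_D = (12.2 − 0.29) / 8.62 = 1.38 mA.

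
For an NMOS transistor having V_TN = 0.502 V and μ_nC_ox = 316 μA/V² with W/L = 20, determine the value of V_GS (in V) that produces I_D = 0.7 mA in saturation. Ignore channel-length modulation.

V_GS = 0.973 V

k_n = μ_nC_ox · (W/L) = 6.32 mA/V².
In saturation I_D = ½ k_n (V_GS − V_TN)², so V_GS − V_TN = √(2 I_D / k_n) = √(2 × 0.7 / 6.32) = 0.471 V.
V_GS = 0.502 + 0.471 = 0.973 V.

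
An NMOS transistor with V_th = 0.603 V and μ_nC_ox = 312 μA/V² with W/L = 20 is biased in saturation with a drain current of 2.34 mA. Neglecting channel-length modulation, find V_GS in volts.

V_GS = 1.47 V

k_n = μ_nC_ox · (W/L) = 6.24 mA/V².
In saturation I_D = ½ k_n (V_GS − V_th)², so V_GS − V_th = √(2 I_D / k_n) = √(2 × 2.34 / 6.24) = 0.866 V.
V_GS = 0.603 + 0.866 = 1.47 V.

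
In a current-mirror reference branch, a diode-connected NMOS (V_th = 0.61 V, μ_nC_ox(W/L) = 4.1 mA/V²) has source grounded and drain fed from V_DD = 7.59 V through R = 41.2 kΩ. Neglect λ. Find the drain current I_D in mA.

I_D = 0.163 mA

With gate tied to drain, V_GS = V_DS ≥ V_GS − V_th, so the device is in saturation.
KCL at the drain: ½ k_n (V_GS − V_th)² = (V_DD − V_GS)/R.
Let x = V_GS − 0.61. Then 84.5 x² + x − 6.98 = 0, giving x = 0.282 V (positive root), so V_GS = 0.892 V.
I_D = (V_DD − V_GS)/R = (7.59 − 0.892) / 41.2 = 0.163 mA.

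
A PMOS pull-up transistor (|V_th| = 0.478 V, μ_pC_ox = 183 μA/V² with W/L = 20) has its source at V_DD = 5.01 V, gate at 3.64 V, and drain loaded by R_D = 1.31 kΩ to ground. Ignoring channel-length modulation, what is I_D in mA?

V_SG = V_DD − V_G = 5.01 − 3.64 = 1.37 V, so V_ov = 1.37 − 0.478 = 0.892 V.
k_p = μ_pC_ox · (W/L) = 3.66 mA/V².
Assume saturation: I_D = ½ k_p V_ov² = 0.5 × 3.66 × 0.892² = 1.46 mA, giving V_SD = V_DD − I_D R_D = 5.01 − 1.46 × 1.31 = 3.1 V.
V_SD = 3.1 V ≥ V_ov = 0.892 V, confirming saturation.

I_D = 1.46 mA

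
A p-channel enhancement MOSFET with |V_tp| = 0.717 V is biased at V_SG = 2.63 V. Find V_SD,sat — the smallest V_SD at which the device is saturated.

V_SD,sat = 1.91 V

The boundary between triode and saturation is V_SD = V_SG − |V_tp| = V_ov.
V_ov = 2.63 − 0.717 = 1.91 V.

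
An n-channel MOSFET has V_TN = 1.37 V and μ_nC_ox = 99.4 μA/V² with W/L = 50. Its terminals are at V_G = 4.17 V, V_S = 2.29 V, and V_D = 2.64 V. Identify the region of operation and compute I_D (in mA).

V_GS = V_G − V_S = 4.17 − 2.29 = 1.88 V; V_DS = V_D − V_S = 2.64 − 2.29 = 0.35 V.
k_n = μ_nC_ox · (W/L) = 4.97 mA/V².
V_ov = V_GS − V_TN = 1.88 − 1.37 = 0.51 V.
Since V_DS = 0.35 V < V_ov = 0.51 V, the device is in the triode region.
I_D = k_n [V_ov · V_DS − ½ V_DS²] = 4.97 × [0.51 × 0.35 − 0.5 × 0.35²] = 0.583 mA.

Triode; I_D = 0.583 mA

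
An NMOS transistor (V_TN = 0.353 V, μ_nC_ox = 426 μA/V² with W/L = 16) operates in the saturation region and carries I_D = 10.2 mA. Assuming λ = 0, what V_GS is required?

V_GS = 2.08 V

k_n = μ_nC_ox · (W/L) = 6.816 mA/V².
In saturation I_D = ½ k_n (V_GS − V_TN)², so V_GS − V_TN = √(2 I_D / k_n) = √(2 × 10.2 / 6.816) = 1.73 V.
V_GS = 0.353 + 1.73 = 2.08 V.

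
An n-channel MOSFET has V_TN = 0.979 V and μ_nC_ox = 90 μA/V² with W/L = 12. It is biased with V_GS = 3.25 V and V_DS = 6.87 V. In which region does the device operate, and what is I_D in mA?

k_n = μ_nC_ox · (W/L) = 1.08 mA/V².
V_ov = V_GS − V_TN = 3.25 − 0.979 = 2.27 V.
Since V_DS = 6.87 V ≥ V_ov = 2.27 V, the device is in saturation.
I_D = ½ k_n V_ov² = 0.5 × 1.08 × 2.27² = 2.79 mA.

Saturation; I_D = 2.79 mA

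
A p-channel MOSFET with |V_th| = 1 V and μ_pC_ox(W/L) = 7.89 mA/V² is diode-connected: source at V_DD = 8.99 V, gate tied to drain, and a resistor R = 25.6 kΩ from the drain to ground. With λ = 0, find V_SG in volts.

With gate tied to drain, V_SG = V_SD ≥ V_SG − |V_th|, so the device is in saturation.
KCL at the drain: ½ k_p (V_SG − |V_th|)² = (V_DD − V_SG)/R.
Let x = V_SG − 1. Then 101 x² + x − 7.99 = 0, giving x = 0.276 V (positive root), so V_SG = 1.28 V.
I_D = (V_DD − V_SG)/R = (8.99 − 1.28) / 25.6 = 0.301 mA.

V_SG = 1.28 V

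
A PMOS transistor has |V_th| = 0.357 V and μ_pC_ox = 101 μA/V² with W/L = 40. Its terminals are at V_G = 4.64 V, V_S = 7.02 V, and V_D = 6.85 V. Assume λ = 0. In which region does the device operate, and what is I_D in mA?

V_SG = V_S − V_G = 7.02 − 4.64 = 2.38 V; V_SD = V_S − V_D = 7.02 − 6.85 = 0.17 V.
k_p = μ_pC_ox · (W/L) = 4.04 mA/V².
V_ov = V_SG − |V_th| = 2.38 − 0.357 = 2.02 V.
Since V_SD = 0.17 V < V_ov = 2.02 V, the device is in the triode region.
I_D = k_p [V_ov · V_SD − ½ V_SD²] = 4.04 × [2.02 × 0.17 − 0.5 × 0.17²] = 1.33 mA.

Triode; I_D = 1.33 mA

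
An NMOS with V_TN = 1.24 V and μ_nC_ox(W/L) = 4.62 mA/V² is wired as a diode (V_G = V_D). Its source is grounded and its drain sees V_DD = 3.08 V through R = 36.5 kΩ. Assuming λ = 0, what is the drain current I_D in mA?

I_D = 0.0465 mA

With gate tied to drain, V_GS = V_DS ≥ V_GS − V_TN, so the device is in saturation.
KCL at the drain: ½ k_n (V_GS − V_TN)² = (V_DD − V_GS)/R.
Let x = V_GS − 1.24. Then 84.3 x² + x − 1.84 = 0, giving x = 0.142 V (positive root), so V_GS = 1.38 V.
I_D = (V_DD − V_GS)/R = (3.08 − 1.38) / 36.5 = 0.0465 mA.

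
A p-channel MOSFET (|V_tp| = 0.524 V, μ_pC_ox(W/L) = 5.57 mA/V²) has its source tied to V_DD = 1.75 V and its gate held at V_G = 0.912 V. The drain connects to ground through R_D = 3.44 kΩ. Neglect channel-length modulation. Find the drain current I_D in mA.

I_D = 0.275 mA

V_SG = V_DD − V_G = 1.75 − 0.912 = 0.838 V, so V_ov = 0.838 − 0.524 = 0.314 V.
Assume saturation: I_D = ½ k_p V_ov² = 0.5 × 5.57 × 0.314² = 0.275 mA, giving V_SD = V_DD − I_D R_D = 1.75 − 0.275 × 3.44 = 0.805 V.
V_SD = 0.805 V ≥ V_ov = 0.314 V, confirming saturation.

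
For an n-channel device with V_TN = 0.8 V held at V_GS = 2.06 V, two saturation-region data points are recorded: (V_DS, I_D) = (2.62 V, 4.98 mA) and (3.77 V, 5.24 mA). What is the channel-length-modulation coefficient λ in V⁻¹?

λ = 0.0515 V⁻¹

With V_GS fixed, I_D ∝ (1 + λ V_DS) in saturation, so I_D2/I_D1 = (1 + λ V_DS2)/(1 + λ V_DS1).
5.24/4.98 = 1.052 = (1 + 3.77 λ)/(1 + 2.62 λ).
Solving: λ (I_D1 V_DS2 − I_D2 V_DS1) = I_D2 − I_D1, so λ = (5.24 − 4.98) / (4.98 × 3.77 − 5.24 × 2.62) = 0.26 / 5.05 = 0.0515 V⁻¹.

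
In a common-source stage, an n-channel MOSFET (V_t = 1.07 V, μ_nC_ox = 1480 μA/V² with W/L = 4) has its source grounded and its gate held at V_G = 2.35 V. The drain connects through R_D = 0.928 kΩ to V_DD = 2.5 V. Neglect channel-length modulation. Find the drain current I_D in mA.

I_D = 2.31 mA

V_GS = V_G = 2.35 V, so V_ov = 2.35 − 1.07 = 1.28 V.
k_n = μ_nC_ox · (W/L) = 5.92 mA/V².
Assume saturation: I_D = ½ k_n V_ov² = 0.5 × 5.92 × 1.28² = 4.85 mA, giving V_DS = V_DD − I_D R_D = 2.5 − 4.85 × 0.928 = -2 V.
But -2 V < V_ov = 1.28 V, so the device is actually in triode.
In triode I_D = k_n[V_ov V_DS − ½ V_DS²] and I_D = (V_DD − V_DS)/R_D. Equating: 2.75 V_DS² − 8.032 V_DS + 2.5 = 0, giving V_DS = 0.354 V (the root below V_ov).
I_D = (2.5 − 0.354) / 0.928 = 2.31 mA.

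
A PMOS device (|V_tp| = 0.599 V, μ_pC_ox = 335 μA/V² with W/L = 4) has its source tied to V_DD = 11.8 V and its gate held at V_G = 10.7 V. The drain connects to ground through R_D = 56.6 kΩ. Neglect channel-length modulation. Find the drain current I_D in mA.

I_D = 0.168 mA

V_SG = V_DD − V_G = 11.8 − 10.7 = 1.1 V, so V_ov = 1.1 − 0.599 = 0.501 V.
k_p = μ_pC_ox · (W/L) = 1.34 mA/V².
Assume saturation: I_D = ½ k_p V_ov² = 0.5 × 1.34 × 0.501² = 0.168 mA, giving V_SD = V_DD − I_D R_D = 11.8 − 0.168 × 56.6 = 2.28 V.
V_SD = 2.28 V ≥ V_ov = 0.501 V, confirming saturation.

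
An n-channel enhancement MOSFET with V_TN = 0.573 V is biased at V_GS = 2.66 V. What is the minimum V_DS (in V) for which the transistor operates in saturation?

The boundary between triode and saturation is V_DS = V_GS − V_TN = V_ov.
V_ov = 2.66 − 0.573 = 2.09 V.

V_DS,sat = 2.09 V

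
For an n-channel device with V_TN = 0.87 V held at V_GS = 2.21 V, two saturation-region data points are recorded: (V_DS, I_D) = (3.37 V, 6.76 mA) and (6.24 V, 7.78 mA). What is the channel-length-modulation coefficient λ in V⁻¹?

With V_GS fixed, I_D ∝ (1 + λ V_DS) in saturation, so I_D2/I_D1 = (1 + λ V_DS2)/(1 + λ V_DS1).
7.78/6.76 = 1.151 = (1 + 6.24 λ)/(1 + 3.37 λ).
Solving: λ (I_D1 V_DS2 − I_D2 V_DS1) = I_D2 − I_D1, so λ = (7.78 − 6.76) / (6.76 × 6.24 − 7.78 × 3.37) = 1.02 / 16 = 0.0639 V⁻¹.

λ = 0.0639 V⁻¹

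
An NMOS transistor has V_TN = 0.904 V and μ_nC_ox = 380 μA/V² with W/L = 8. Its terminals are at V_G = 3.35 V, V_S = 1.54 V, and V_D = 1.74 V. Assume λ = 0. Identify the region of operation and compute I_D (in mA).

Triode; I_D = 0.490 mA

V_GS = V_G − V_S = 3.35 − 1.54 = 1.81 V; V_DS = V_D − V_S = 1.74 − 1.54 = 0.2 V.
k_n = μ_nC_ox · (W/L) = 3.04 mA/V².
V_ov = V_GS − V_TN = 1.81 − 0.904 = 0.906 V.
Since V_DS = 0.2 V < V_ov = 0.906 V, the device is in the triode region.
I_D = k_n [V_ov · V_DS − ½ V_DS²] = 3.04 × [0.906 × 0.2 − 0.5 × 0.2²] = 0.49 mA.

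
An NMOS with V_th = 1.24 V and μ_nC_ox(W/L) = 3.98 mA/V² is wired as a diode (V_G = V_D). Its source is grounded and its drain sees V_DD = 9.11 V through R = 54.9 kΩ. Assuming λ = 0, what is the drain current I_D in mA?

With gate tied to drain, V_GS = V_DS ≥ V_GS − V_th, so the device is in saturation.
KCL at the drain: ½ k_n (V_GS − V_th)² = (V_DD − V_GS)/R.
Let x = V_GS − 1.24. Then 109 x² + x − 7.87 = 0, giving x = 0.264 V (positive root), so V_GS = 1.5 V.
I_D = (V_DD − V_GS)/R = (9.11 − 1.5) / 54.9 = 0.139 mA.

I_D = 0.139 mA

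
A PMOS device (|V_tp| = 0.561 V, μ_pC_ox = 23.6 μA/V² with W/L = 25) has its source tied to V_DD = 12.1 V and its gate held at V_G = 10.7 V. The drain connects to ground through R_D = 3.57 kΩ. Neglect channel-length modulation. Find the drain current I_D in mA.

I_D = 0.208 mA

V_SG = V_DD − V_G = 12.1 − 10.7 = 1.4 V, so V_ov = 1.4 − 0.561 = 0.839 V.
k_p = μ_pC_ox · (W/L) = 0.59 mA/V².
Assume saturation: I_D = ½ k_p V_ov² = 0.5 × 0.59 × 0.839² = 0.208 mA, giving V_SD = V_DD − I_D R_D = 12.1 − 0.208 × 3.57 = 11.4 V.
V_SD = 11.4 V ≥ V_ov = 0.839 V, confirming saturation.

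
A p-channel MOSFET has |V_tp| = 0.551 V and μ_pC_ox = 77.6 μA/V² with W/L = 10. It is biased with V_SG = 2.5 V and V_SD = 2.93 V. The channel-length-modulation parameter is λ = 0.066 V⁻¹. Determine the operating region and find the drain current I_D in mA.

k_p = μ_pC_ox · (W/L) = 0.776 mA/V².
V_ov = V_SG − |V_tp| = 2.5 − 0.551 = 1.95 V.
Since V_SD = 2.93 V ≥ V_ov = 1.95 V, the device is in saturation.
I_D = ½ k_p V_ov² (1 + λ V_SD) = 0.5 × 0.776 × 1.95² × (1 + 0.066 × 2.93) = 1.76 mA.

Saturation; I_D = 1.76 mA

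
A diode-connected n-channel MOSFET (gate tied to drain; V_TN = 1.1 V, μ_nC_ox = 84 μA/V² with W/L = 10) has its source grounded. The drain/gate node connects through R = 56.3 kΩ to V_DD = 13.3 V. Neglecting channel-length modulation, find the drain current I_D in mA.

I_D = 0.204 mA

With gate tied to drain, V_GS = V_DS ≥ V_GS − V_TN, so the device is in saturation.
k_n = μ_nC_ox · (W/L) = 0.84 mA/V².
KCL at the drain: ½ k_n (V_GS − V_TN)² = (V_DD − V_GS)/R.
Let x = V_GS − 1.1. Then 23.6 x² + x − 12.2 = 0, giving x = 0.697 V (positive root), so V_GS = 1.8 V.
I_D = (V_DD − V_GS)/R = (13.3 − 1.8) / 56.3 = 0.204 mA.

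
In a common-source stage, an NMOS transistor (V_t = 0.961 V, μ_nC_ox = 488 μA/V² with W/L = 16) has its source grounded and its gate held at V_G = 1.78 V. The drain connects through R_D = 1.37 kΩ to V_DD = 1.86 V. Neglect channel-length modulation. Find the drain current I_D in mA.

V_GS = V_G = 1.78 V, so V_ov = 1.78 − 0.961 = 0.819 V.
k_n = μ_nC_ox · (W/L) = 7.808 mA/V².
Assume saturation: I_D = ½ k_n V_ov² = 0.5 × 7.808 × 0.819² = 2.62 mA, giving V_DS = V_DD − I_D R_D = 1.86 − 2.62 × 1.37 = -1.73 V.
But -1.73 V < V_ov = 0.819 V, so the device is actually in triode.
In triode I_D = k_n[V_ov V_DS − ½ V_DS²] and I_D = (V_DD − V_DS)/R_D. Equating: 5.35 V_DS² − 9.761 V_DS + 1.86 = 0, giving V_DS = 0.216 V (the root below V_ov).
I_D = (1.86 − 0.216) / 1.37 = 1.2 mA.

I_D = 1.20 mA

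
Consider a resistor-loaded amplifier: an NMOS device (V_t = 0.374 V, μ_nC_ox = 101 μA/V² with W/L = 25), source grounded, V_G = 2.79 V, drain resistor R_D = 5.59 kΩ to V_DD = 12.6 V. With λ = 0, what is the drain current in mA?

V_GS = V_G = 2.79 V, so V_ov = 2.79 − 0.374 = 2.42 V.
k_n = μ_nC_ox · (W/L) = 2.525 mA/V².
Assume saturation: I_D = ½ k_n V_ov² = 0.5 × 2.525 × 2.42² = 7.37 mA, giving V_DS = V_DD − I_D R_D = 12.6 − 7.37 × 5.59 = -28.6 V.
But -28.6 V < V_ov = 2.42 V, so the device is actually in triode.
In triode I_D = k_n[V_ov V_DS − ½ V_DS²] and I_D = (V_DD − V_DS)/R_D. Equating: 7.06 V_DS² − 35.1 V_DS + 12.6 = 0, giving V_DS = 0.389 V (the root below V_ov).
I_D = (12.6 − 0.389) / 5.59 = 2.18 mA.

I_D = 2.18 mA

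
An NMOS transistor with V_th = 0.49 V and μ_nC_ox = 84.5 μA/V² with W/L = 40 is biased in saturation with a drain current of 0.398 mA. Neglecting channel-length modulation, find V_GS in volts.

k_n = μ_nC_ox · (W/L) = 3.38 mA/V².
In saturation I_D = ½ k_n (V_GS − V_th)², so V_GS − V_th = √(2 I_D / k_n) = √(2 × 0.398 / 3.38) = 0.485 V.
V_GS = 0.49 + 0.485 = 0.975 V.

V_GS = 0.975 V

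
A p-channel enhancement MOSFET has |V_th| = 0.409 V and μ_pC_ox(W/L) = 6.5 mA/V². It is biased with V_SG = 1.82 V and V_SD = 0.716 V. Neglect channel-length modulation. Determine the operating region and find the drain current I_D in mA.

Triode; I_D = 4.90 mA

V_ov = V_SG − |V_th| = 1.82 − 0.409 = 1.41 V.
Since V_SD = 0.716 V < V_ov = 1.41 V, the device is in the triode region.
I_D = k_p [V_ov · V_SD − ½ V_SD²] = 6.5 × [1.41 × 0.716 − 0.5 × 0.716²] = 4.9 mA.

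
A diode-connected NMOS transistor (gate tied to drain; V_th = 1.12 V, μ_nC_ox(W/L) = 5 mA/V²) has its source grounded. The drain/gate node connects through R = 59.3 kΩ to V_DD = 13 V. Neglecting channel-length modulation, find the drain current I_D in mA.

With gate tied to drain, V_GS = V_DS ≥ V_GS − V_th, so the device is in saturation.
KCL at the drain: ½ k_n (V_GS − V_th)² = (V_DD − V_GS)/R.
Let x = V_GS − 1.12. Then 148 x² + x − 11.88 = 0, giving x = 0.28 V (positive root), so V_GS = 1.4 V.
I_D = (V_DD − V_GS)/R = (13 − 1.4) / 59.3 = 0.196 mA.

I_D = 0.196 mA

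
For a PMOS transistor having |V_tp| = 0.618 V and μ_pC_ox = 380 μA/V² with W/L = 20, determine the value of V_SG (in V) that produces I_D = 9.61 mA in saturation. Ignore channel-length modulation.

V_SG = 2.21 V

k_p = μ_pC_ox · (W/L) = 7.6 mA/V².
In saturation I_D = ½ k_p (V_SG − |V_tp|)², so V_SG − |V_tp| = √(2 I_D / k_p) = √(2 × 9.61 / 7.6) = 1.59 V.
V_SG = 0.618 + 1.59 = 2.21 V.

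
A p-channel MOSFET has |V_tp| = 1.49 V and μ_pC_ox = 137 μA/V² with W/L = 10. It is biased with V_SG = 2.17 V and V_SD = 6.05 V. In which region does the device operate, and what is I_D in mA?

k_p = μ_pC_ox · (W/L) = 1.37 mA/V².
V_ov = V_SG − |V_tp| = 2.17 − 1.49 = 0.68 V.
Since V_SD = 6.05 V ≥ V_ov = 0.68 V, the device is in saturation.
I_D = ½ k_p V_ov² = 0.5 × 1.37 × 0.68² = 0.317 mA.

Saturation; I_D = 0.317 mA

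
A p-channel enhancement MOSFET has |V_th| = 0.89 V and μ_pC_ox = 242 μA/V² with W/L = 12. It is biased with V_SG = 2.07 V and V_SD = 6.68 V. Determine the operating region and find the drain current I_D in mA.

k_p = μ_pC_ox · (W/L) = 2.904 mA/V².
V_ov = V_SG − |V_th| = 2.07 − 0.89 = 1.18 V.
Since V_SD = 6.68 V ≥ V_ov = 1.18 V, the device is in saturation.
I_D = ½ k_p V_ov² = 0.5 × 2.904 × 1.18² = 2.02 mA.

Saturation; I_D = 2.02 mA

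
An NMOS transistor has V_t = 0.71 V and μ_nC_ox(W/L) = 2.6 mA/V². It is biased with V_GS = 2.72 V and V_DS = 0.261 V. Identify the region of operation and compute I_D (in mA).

Triode; I_D = 1.28 mA

V_ov = V_GS − V_t = 2.72 − 0.71 = 2.01 V.
Since V_DS = 0.261 V < V_ov = 2.01 V, the device is in the triode region.
I_D = k_n [V_ov · V_DS − ½ V_DS²] = 2.6 × [2.01 × 0.261 − 0.5 × 0.261²] = 1.28 mA.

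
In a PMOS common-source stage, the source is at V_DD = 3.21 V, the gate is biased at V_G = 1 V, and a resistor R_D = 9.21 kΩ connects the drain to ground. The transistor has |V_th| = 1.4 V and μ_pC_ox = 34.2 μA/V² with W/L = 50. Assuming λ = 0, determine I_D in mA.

V_SG = V_DD − V_G = 3.21 − 1 = 2.21 V, so V_ov = 2.21 − 1.4 = 0.81 V.
k_p = μ_pC_ox · (W/L) = 1.71 mA/V².
Assume saturation: I_D = ½ k_p V_ov² = 0.5 × 1.71 × 0.81² = 0.561 mA, giving V_SD = V_DD − I_D R_D = 3.21 − 0.561 × 9.21 = -1.96 V.
But -1.96 V < V_ov = 0.81 V, so the device is actually in triode.
In triode I_D = k_p[V_ov V_SD − ½ V_SD²] and I_D = (V_DD − V_SD)/R_D. Equating: 7.87 V_SD² − 13.76 V_SD + 3.21 = 0, giving V_SD = 0.277 V (the root below V_ov).
I_D = (3.21 − 0.277) / 9.21 = 0.318 mA.

I_D = 0.318 mA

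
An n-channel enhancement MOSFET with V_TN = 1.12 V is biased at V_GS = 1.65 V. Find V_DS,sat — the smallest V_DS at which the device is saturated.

V_DS,sat = 0.530 V

The boundary between triode and saturation is V_DS = V_GS − V_TN = V_ov.
V_ov = 1.65 − 1.12 = 0.53 V.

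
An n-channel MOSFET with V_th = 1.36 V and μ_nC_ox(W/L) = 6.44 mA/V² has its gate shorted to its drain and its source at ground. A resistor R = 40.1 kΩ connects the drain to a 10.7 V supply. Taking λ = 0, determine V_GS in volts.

With gate tied to drain, V_GS = V_DS ≥ V_GS − V_th, so the device is in saturation.
KCL at the drain: ½ k_n (V_GS − V_th)² = (V_DD − V_GS)/R.
Let x = V_GS − 1.36. Then 129 x² + x − 9.34 = 0, giving x = 0.265 V (positive root), so V_GS = 1.63 V.
I_D = (V_DD − V_GS)/R = (10.7 − 1.63) / 40.1 = 0.226 mA.

V_GS = 1.63 V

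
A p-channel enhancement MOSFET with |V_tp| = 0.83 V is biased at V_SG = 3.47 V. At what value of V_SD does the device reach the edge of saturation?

V_SD,sat = 2.64 V

The boundary between triode and saturation is V_SD = V_SG − |V_tp| = V_ov.
V_ov = 3.47 − 0.83 = 2.64 V.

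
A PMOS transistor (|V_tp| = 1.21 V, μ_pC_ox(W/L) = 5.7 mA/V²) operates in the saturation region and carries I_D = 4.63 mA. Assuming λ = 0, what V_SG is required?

In saturation I_D = ½ k_p (V_SG − |V_tp|)², so V_SG − |V_tp| = √(2 I_D / k_p) = √(2 × 4.63 / 5.7) = 1.27 V.
V_SG = 1.21 + 1.27 = 2.48 V.

V_SG = 2.48 V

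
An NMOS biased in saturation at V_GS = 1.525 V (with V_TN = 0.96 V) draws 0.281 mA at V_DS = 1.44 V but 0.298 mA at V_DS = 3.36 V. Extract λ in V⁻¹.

With V_GS fixed, I_D ∝ (1 + λ V_DS) in saturation, so I_D2/I_D1 = (1 + λ V_DS2)/(1 + λ V_DS1).
0.298/0.281 = 1.06 = (1 + 3.36 λ)/(1 + 1.44 λ).
Solving: λ (I_D1 V_DS2 − I_D2 V_DS1) = I_D2 − I_D1, so λ = (0.298 − 0.281) / (0.281 × 3.36 − 0.298 × 1.44) = 0.017 / 0.515 = 0.033 V⁻¹.

λ = 0.0330 V⁻¹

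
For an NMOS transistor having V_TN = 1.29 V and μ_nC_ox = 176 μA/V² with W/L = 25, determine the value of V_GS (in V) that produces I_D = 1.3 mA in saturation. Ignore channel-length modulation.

k_n = μ_nC_ox · (W/L) = 4.4 mA/V².
In saturation I_D = ½ k_n (V_GS − V_TN)², so V_GS − V_TN = √(2 I_D / k_n) = √(2 × 1.3 / 4.4) = 0.769 V.
V_GS = 1.29 + 0.769 = 2.06 V.

V_GS = 2.06 V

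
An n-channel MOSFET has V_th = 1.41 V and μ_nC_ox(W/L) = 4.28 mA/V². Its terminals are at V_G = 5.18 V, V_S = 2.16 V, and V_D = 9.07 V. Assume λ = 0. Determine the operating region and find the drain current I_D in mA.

Saturation; I_D = 5.55 mA

V_GS = V_G − V_S = 5.18 − 2.16 = 3.02 V; V_DS = V_D − V_S = 9.07 − 2.16 = 6.91 V.
V_ov = V_GS − V_th = 3.02 − 1.41 = 1.61 V.
Since V_DS = 6.91 V ≥ V_ov = 1.61 V, the device is in saturation.
I_D = ½ k_n V_ov² = 0.5 × 4.28 × 1.61² = 5.55 mA.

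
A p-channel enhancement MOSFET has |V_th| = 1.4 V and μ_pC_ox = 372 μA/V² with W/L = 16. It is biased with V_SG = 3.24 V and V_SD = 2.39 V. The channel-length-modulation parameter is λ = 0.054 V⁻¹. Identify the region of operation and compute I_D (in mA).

k_p = μ_pC_ox · (W/L) = 5.952 mA/V².
V_ov = V_SG − |V_th| = 3.24 − 1.4 = 1.84 V.
Since V_SD = 2.39 V ≥ V_ov = 1.84 V, the device is in saturation.
I_D = ½ k_p V_ov² (1 + λ V_SD) = 0.5 × 5.952 × 1.84² × (1 + 0.054 × 2.39) = 11.4 mA.

Saturation; I_D = 11.4 mA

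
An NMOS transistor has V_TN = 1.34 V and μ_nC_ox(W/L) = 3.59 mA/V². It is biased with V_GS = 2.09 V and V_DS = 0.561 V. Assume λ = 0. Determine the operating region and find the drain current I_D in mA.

Triode; I_D = 0.946 mA

V_ov = V_GS − V_TN = 2.09 − 1.34 = 0.75 V.
Since V_DS = 0.561 V < V_ov = 0.75 V, the device is in the triode region.
I_D = k_n [V_ov · V_DS − ½ V_DS²] = 3.59 × [0.75 × 0.561 − 0.5 × 0.561²] = 0.946 mA.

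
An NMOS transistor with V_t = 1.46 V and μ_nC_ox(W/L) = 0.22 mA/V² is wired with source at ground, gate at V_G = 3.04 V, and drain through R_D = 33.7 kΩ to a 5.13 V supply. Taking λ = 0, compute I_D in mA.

I_D = 0.138 mA

V_GS = V_G = 3.04 V, so V_ov = 3.04 − 1.46 = 1.58 V.
Assume saturation: I_D = ½ k_n V_ov² = 0.5 × 0.22 × 1.58² = 0.275 mA, giving V_DS = V_DD − I_D R_D = 5.13 − 0.275 × 33.7 = -4.12 V.
But -4.12 V < V_ov = 1.58 V, so the device is actually in triode.
In triode I_D = k_n[V_ov V_DS − ½ V_DS²] and I_D = (V_DD − V_DS)/R_D. Equating: 3.71 V_DS² − 12.71 V_DS + 5.13 = 0, giving V_DS = 0.467 V (the root below V_ov).
I_D = (5.13 − 0.467) / 33.7 = 0.138 mA.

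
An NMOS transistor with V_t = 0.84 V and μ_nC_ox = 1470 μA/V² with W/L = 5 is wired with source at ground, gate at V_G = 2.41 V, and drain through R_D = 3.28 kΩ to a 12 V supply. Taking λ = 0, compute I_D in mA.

V_GS = V_G = 2.41 V, so V_ov = 2.41 − 0.84 = 1.57 V.
k_n = μ_nC_ox · (W/L) = 7.35 mA/V².
Assume saturation: I_D = ½ k_n V_ov² = 0.5 × 7.35 × 1.57² = 9.06 mA, giving V_DS = V_DD − I_D R_D = 12 − 9.06 × 3.28 = -17.7 V.
But -17.7 V < V_ov = 1.57 V, so the device is actually in triode.
In triode I_D = k_n[V_ov V_DS − ½ V_DS²] and I_D = (V_DD − V_DS)/R_D. Equating: 12.1 V_DS² − 38.85 V_DS + 12 = 0, giving V_DS = 0.346 V (the root below V_ov).
I_D = (12 − 0.346) / 3.28 = 3.55 mA.

I_D = 3.55 mA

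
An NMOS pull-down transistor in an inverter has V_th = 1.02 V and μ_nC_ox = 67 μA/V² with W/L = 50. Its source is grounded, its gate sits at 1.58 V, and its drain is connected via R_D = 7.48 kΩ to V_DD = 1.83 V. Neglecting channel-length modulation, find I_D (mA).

I_D = 0.226 mA

V_GS = V_G = 1.58 V, so V_ov = 1.58 − 1.02 = 0.56 V.
k_n = μ_nC_ox · (W/L) = 3.35 mA/V².
Assume saturation: I_D = ½ k_n V_ov² = 0.5 × 3.35 × 0.56² = 0.525 mA, giving V_DS = V_DD − I_D R_D = 1.83 − 0.525 × 7.48 = -2.1 V.
But -2.1 V < V_ov = 0.56 V, so the device is actually in triode.
In triode I_D = k_n[V_ov V_DS − ½ V_DS²] and I_D = (V_DD − V_DS)/R_D. Equating: 12.5 V_DS² − 15.03 V_DS + 1.83 = 0, giving V_DS = 0.137 V (the root below V_ov).
I_D = (1.83 − 0.137) / 7.48 = 0.226 mA.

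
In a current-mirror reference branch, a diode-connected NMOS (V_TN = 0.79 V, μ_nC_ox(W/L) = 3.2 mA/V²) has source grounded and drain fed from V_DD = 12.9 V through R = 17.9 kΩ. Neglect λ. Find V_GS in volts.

With gate tied to drain, V_GS = V_DS ≥ V_GS − V_TN, so the device is in saturation.
KCL at the drain: ½ k_n (V_GS − V_TN)² = (V_DD − V_GS)/R.
Let x = V_GS − 0.79. Then 28.6 x² + x − 12.11 = 0, giving x = 0.633 V (positive root), so V_GS = 1.42 V.
I_D = (V_DD − V_GS)/R = (12.9 − 1.42) / 17.9 = 0.641 mA.

V_GS = 1.42 V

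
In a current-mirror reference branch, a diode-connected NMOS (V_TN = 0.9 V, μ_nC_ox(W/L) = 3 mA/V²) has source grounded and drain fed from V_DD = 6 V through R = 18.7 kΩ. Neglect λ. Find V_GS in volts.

V_GS = 1.31 V

With gate tied to drain, V_GS = V_DS ≥ V_GS − V_TN, so the device is in saturation.
KCL at the drain: ½ k_n (V_GS − V_TN)² = (V_DD − V_GS)/R.
Let x = V_GS − 0.9. Then 28 x² + x − 5.1 = 0, giving x = 0.409 V (positive root), so V_GS = 1.31 V.
I_D = (V_DD − V_GS)/R = (6 − 1.31) / 18.7 = 0.251 mA.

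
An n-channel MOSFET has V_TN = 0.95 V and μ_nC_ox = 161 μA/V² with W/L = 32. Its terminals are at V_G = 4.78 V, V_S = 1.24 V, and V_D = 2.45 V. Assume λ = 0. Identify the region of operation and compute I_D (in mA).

Triode; I_D = 12.4 mA

V_GS = V_G − V_S = 4.78 − 1.24 = 3.54 V; V_DS = V_D − V_S = 2.45 − 1.24 = 1.21 V.
k_n = μ_nC_ox · (W/L) = 5.152 mA/V².
V_ov = V_GS − V_TN = 3.54 − 0.95 = 2.59 V.
Since V_DS = 1.21 V < V_ov = 2.59 V, the device is in the triode region.
I_D = k_n [V_ov · V_DS − ½ V_DS²] = 5.152 × [2.59 × 1.21 − 0.5 × 1.21²] = 12.4 mA.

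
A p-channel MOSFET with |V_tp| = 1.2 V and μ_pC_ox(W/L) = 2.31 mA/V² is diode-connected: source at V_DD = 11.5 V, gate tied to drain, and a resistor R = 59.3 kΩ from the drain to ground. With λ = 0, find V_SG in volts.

With gate tied to drain, V_SG = V_SD ≥ V_SG − |V_tp|, so the device is in saturation.
KCL at the drain: ½ k_p (V_SG − |V_tp|)² = (V_DD − V_SG)/R.
Let x = V_SG − 1.2. Then 68.5 x² + x − 10.3 = 0, giving x = 0.381 V (positive root), so V_SG = 1.58 V.
I_D = (V_DD − V_SG)/R = (11.5 − 1.58) / 59.3 = 0.167 mA.

V_SG = 1.58 V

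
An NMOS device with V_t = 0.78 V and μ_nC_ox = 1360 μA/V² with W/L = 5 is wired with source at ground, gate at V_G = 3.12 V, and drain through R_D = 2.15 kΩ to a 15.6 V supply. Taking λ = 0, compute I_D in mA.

V_GS = V_G = 3.12 V, so V_ov = 3.12 − 0.78 = 2.34 V.
k_n = μ_nC_ox · (W/L) = 6.8 mA/V².
Assume saturation: I_D = ½ k_n V_ov² = 0.5 × 6.8 × 2.34² = 18.6 mA, giving V_DS = V_DD − I_D R_D = 15.6 − 18.6 × 2.15 = -24.4 V.
But -24.4 V < V_ov = 2.34 V, so the device is actually in triode.
In triode I_D = k_n[V_ov V_DS − ½ V_DS²] and I_D = (V_DD − V_DS)/R_D. Equating: 7.31 V_DS² − 35.21 V_DS + 15.6 = 0, giving V_DS = 0.494 V (the root below V_ov).
I_D = (15.6 − 0.494) / 2.15 = 7.03 mA.

I_D = 7.03 mA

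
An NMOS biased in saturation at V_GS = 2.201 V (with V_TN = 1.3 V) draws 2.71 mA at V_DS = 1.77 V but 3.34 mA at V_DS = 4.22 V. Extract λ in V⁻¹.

With V_GS fixed, I_D ∝ (1 + λ V_DS) in saturation, so I_D2/I_D1 = (1 + λ V_DS2)/(1 + λ V_DS1).
3.34/2.71 = 1.232 = (1 + 4.22 λ)/(1 + 1.77 λ).
Solving: λ (I_D1 V_DS2 − I_D2 V_DS1) = I_D2 − I_D1, so λ = (3.34 − 2.71) / (2.71 × 4.22 − 3.34 × 1.77) = 0.63 / 5.52 = 0.114 V⁻¹.

λ = 0.114 V⁻¹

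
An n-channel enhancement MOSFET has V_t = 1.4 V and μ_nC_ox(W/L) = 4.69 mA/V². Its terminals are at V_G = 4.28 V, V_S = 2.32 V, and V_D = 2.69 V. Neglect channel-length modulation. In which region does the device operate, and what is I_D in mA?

Triode; I_D = 0.651 mA

V_GS = V_G − V_S = 4.28 − 2.32 = 1.96 V; V_DS = V_D − V_S = 2.69 − 2.32 = 0.37 V.
V_ov = V_GS − V_t = 1.96 − 1.4 = 0.56 V.
Since V_DS = 0.37 V < V_ov = 0.56 V, the device is in the triode region.
I_D = k_n [V_ov · V_DS − ½ V_DS²] = 4.69 × [0.56 × 0.37 − 0.5 × 0.37²] = 0.651 mA.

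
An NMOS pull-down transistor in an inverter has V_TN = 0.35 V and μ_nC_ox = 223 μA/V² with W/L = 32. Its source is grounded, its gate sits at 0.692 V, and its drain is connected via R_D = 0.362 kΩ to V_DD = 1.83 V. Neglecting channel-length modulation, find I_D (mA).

V_GS = V_G = 0.692 V, so V_ov = 0.692 − 0.35 = 0.342 V.
k_n = μ_nC_ox · (W/L) = 7.136 mA/V².
Assume saturation: I_D = ½ k_n V_ov² = 0.5 × 7.136 × 0.342² = 0.417 mA, giving V_DS = V_DD − I_D R_D = 1.83 − 0.417 × 0.362 = 1.68 V.
V_DS = 1.68 V ≥ V_ov = 0.342 V, confirming saturation.

I_D = 0.417 mA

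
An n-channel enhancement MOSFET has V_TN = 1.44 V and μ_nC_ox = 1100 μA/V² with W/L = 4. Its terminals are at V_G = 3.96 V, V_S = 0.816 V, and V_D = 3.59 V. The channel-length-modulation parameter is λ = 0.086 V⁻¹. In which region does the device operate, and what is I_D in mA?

Saturation; I_D = 7.91 mA

V_GS = V_G − V_S = 3.96 − 0.816 = 3.14 V; V_DS = V_D − V_S = 3.59 − 0.816 = 2.77 V.
k_n = μ_nC_ox · (W/L) = 4.4 mA/V².
V_ov = V_GS − V_TN = 3.14 − 1.44 = 1.7 V.
Since V_DS = 2.77 V ≥ V_ov = 1.7 V, the device is in saturation.
I_D = ½ k_n V_ov² (1 + λ V_DS) = 0.5 × 4.4 × 1.7² × (1 + 0.086 × 2.77) = 7.91 mA.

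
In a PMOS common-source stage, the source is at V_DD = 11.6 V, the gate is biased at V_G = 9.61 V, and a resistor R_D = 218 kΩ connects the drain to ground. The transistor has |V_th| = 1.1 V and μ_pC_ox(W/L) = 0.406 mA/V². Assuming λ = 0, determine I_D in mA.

I_D = 0.0525 mA

V_SG = V_DD − V_G = 11.6 − 9.61 = 1.99 V, so V_ov = 1.99 − 1.1 = 0.89 V.
Assume saturation: I_D = ½ k_p V_ov² = 0.5 × 0.406 × 0.89² = 0.161 mA, giving V_SD = V_DD − I_D R_D = 11.6 − 0.161 × 218 = -23.5 V.
But -23.5 V < V_ov = 0.89 V, so the device is actually in triode.
In triode I_D = k_p[V_ov V_SD − ½ V_SD²] and I_D = (V_DD − V_SD)/R_D. Equating: 44.3 V_SD² − 79.77 V_SD + 11.6 = 0, giving V_SD = 0.16 V (the root below V_ov).
I_D = (11.6 − 0.16) / 218 = 0.0525 mA.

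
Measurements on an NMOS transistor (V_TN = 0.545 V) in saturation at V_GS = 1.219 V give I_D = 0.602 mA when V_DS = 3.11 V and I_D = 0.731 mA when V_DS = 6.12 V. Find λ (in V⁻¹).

With V_GS fixed, I_D ∝ (1 + λ V_DS) in saturation, so I_D2/I_D1 = (1 + λ V_DS2)/(1 + λ V_DS1).
0.731/0.602 = 1.214 = (1 + 6.12 λ)/(1 + 3.11 λ).
Solving: λ (I_D1 V_DS2 − I_D2 V_DS1) = I_D2 − I_D1, so λ = (0.731 − 0.602) / (0.602 × 6.12 − 0.731 × 3.11) = 0.129 / 1.41 = 0.0914 V⁻¹.

λ = 0.0914 V⁻¹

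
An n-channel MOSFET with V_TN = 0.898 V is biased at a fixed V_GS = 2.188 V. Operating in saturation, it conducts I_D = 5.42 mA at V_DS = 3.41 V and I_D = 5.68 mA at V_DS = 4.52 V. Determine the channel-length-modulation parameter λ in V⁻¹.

λ = 0.0507 V⁻¹

With V_GS fixed, I_D ∝ (1 + λ V_DS) in saturation, so I_D2/I_D1 = (1 + λ V_DS2)/(1 + λ V_DS1).
5.68/5.42 = 1.048 = (1 + 4.52 λ)/(1 + 3.41 λ).
Solving: λ (I_D1 V_DS2 − I_D2 V_DS1) = I_D2 − I_D1, so λ = (5.68 − 5.42) / (5.42 × 4.52 − 5.68 × 3.41) = 0.26 / 5.13 = 0.0507 V⁻¹.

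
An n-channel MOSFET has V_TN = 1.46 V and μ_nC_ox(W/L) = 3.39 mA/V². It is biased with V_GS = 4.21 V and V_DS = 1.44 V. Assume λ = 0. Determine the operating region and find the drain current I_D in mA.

Triode; I_D = 9.91 mA

V_ov = V_GS − V_TN = 4.21 − 1.46 = 2.75 V.
Since V_DS = 1.44 V < V_ov = 2.75 V, the device is in the triode region.
I_D = k_n [V_ov · V_DS − ½ V_DS²] = 3.39 × [2.75 × 1.44 − 0.5 × 1.44²] = 9.91 mA.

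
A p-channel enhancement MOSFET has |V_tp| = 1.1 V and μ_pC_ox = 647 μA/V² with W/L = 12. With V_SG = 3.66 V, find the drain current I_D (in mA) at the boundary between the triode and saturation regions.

At the boundary V_SD = V_ov = V_SG − |V_tp| = 3.66 − 1.1 = 2.56 V.
k_p = μ_pC_ox · (W/L) = 7.764 mA/V².
I_D = ½ k_p V_ov² = 0.5 × 7.764 × 2.56² = 25.4 mA.

I_D = 25.4 mA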